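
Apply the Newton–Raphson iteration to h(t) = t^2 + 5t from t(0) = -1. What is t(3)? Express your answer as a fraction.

h'(t) = 2t + 5.
h(-1) = -4, h'(-1) = 3, so t(1) = (-1) - (-4)/3 = 1/3.
h(1/3) = 16/9, h'(1/3) = 17/3, so t(2) = (1/3) - (16/9)/(17/3) = 1/51.
h(1/51) = 256/2601, h'(1/51) = 257/51, so t(3) = (1/51) - (256/2601)/(257/51) = 1/13107.

1/13107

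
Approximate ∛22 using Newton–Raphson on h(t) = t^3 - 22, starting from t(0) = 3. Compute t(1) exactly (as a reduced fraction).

76/27

h'(t) = 3t^2.
h(3) = 5, h'(3) = 27, so t(1) = 3 - 5/27 = 76/27.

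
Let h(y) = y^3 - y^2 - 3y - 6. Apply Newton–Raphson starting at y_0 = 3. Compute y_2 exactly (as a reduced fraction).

h'(y) = 3y^2 - 2y - 3.
h(3) = 3, h'(3) = 18, so y_1 = 3 - 3/18 = 17/6.
h(17/6) = 47/216, h'(17/6) = 185/12, so y_2 = (17/6) - (47/216)/(185/12) = 4694/1665.

4694/1665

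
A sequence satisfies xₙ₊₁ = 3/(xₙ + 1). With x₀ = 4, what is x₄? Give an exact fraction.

x₁ = 3/(4 + 1) = 3/5.
x₂ = 3/(3/5 + 1) = 15/8.
x₃ = 3/(15/8 + 1) = 24/23.
x₄ = 3/(24/23 + 1) = 69/47.

69/47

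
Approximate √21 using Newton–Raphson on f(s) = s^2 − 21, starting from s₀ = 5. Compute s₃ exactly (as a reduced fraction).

f'(s) = 2s.
f(5) = 4, f'(5) = 10, so s₁ = 5 − 4/10 = 23/5.
f(23/5) = 4/25, f'(23/5) = 46/5, so s₂ = (23/5) − (4/25)/(46/5) = 527/115.
f(527/115) = 4/13225, f'(527/115) = 1054/115, so s₃ = (527/115) − (4/13225)/(1054/115) = 277727/60605.

277727/60605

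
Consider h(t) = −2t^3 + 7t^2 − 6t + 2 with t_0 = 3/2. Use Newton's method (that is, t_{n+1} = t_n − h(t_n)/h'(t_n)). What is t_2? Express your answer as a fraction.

197/414

h'(t) = −6t^2 + 14t − 6.
h(3/2) = 2, h'(3/2) = 3/2, so t_1 = (3/2) − 2/(3/2) = 1/6.
h(1/6) = 32/27, h'(1/6) = −23/6, so t_2 = (1/6) − (32/27)/(−23/6) = 197/414.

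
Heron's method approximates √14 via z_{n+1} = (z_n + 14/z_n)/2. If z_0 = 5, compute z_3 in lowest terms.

17049841/4556760

z_1 = (5 + 14/5)/2 = 39/10.
z_2 = (39/10 + 14/(39/10))/2 = 2921/780.
z_3 = (2921/780 + 14/(2921/780))/2 = 17049841/4556760.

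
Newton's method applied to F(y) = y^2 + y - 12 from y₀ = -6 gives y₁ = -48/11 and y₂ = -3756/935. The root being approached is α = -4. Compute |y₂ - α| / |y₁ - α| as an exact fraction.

y₁ - α = -48/11 - (-4) = -48/11 + 4 = -4/11, so |y₁ - α| = 4/11.
y₂ - α = -3756/935 - (-4) = -3756/935 + 4 = -16/935, so |y₂ - α| = 16/935.
Ratio = (16/935) / (4/11) = 4/85.

4/85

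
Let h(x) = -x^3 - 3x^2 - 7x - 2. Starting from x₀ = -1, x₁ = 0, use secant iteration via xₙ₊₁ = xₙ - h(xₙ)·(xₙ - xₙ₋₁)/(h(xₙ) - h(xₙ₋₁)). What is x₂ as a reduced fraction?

h(-1) = 3, h(0) = -2. x₂ = 0 - (-2)·(0 - (-1))/((-2) - 3) = -2/5.

-2/5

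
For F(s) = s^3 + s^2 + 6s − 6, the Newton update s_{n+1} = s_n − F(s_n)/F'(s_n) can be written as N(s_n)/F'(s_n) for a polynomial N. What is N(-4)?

−106

F'(s) = 3s^2 + 2s + 6.
N(s) = s·F'(s) − F(s) = s·(3s^2 + 2s + 6) − (s^3 + s^2 + 6s − 6) = 2s^3 + s^2 + 6.
N(-4) = −106.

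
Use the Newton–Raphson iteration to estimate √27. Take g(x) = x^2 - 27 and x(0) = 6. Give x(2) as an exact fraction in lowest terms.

291/56

g'(x) = 2x.
g(6) = 9, g'(6) = 12, so x(1) = 6 - 9/12 = 21/4.
g(21/4) = 9/16, g'(21/4) = 21/2, so x(2) = (21/4) - (9/16)/(21/2) = 291/56.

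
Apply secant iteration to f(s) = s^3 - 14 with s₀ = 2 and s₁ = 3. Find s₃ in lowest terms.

18386/7693

f(2) = -6, f(3) = 13. s₂ = 3 - 13·(3 - 2)/(13 - (-6)) = 44/19.
f(3) = 13, f(44/19) = -10842/6859. s₃ = (44/19) - (-10842/6859)·((44/19) - 3)/((-10842/6859) - 13) = 18386/7693.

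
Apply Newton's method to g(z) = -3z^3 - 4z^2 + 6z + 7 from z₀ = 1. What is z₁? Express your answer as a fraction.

g'(z) = -9z^2 - 8z + 6.
g(1) = 6, g'(1) = -11, so z₁ = 1 - 6/(-11) = 17/11.

17/11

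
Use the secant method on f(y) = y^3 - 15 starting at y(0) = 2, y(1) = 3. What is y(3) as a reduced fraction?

6395/2613

f(2) = -7, f(3) = 12. y(2) = 3 - 12·(3 - 2)/(12 - (-7)) = 45/19.
f(3) = 12, f(45/19) = -11760/6859. y(3) = (45/19) - (-11760/6859)·((45/19) - 3)/((-11760/6859) - 12) = 6395/2613.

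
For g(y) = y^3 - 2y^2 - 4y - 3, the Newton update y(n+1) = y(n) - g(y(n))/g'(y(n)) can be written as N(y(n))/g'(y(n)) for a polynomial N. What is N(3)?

39

g'(y) = 3y^2 - 4y - 4.
N(y) = y·g'(y) - g(y) = y·(3y^2 - 4y - 4) - (y^3 - 2y^2 - 4y - 3) = 2y^3 - 2y^2 + 3.
N(3) = 39.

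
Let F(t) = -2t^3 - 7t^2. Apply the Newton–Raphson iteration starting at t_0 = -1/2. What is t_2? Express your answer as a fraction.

F'(t) = -6t^2 - 14t.
F(-1/2) = -3/2, F'(-1/2) = 11/2, so t_1 = (-1/2) - (-3/2)/(11/2) = -5/22.
F(-5/22) = -450/1331, F'(-5/22) = 695/242, so t_2 = (-5/22) - (-450/1331)/(695/242) = -335/3058.

-335/3058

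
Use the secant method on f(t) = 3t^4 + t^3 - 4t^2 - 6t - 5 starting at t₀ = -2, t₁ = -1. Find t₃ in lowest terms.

-273763/240995

f(-2) = 31, f(-1) = -1. t₂ = (-1) - (-1)·((-1) - (-2))/((-1) - 31) = -33/32.
f(-1) = -1, f(-33/32) = -807581/1048576. t₃ = (-33/32) - (-807581/1048576)·((-33/32) - (-1))/((-807581/1048576) - (-1)) = -273763/240995.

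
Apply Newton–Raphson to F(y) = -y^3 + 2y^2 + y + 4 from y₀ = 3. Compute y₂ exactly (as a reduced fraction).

3924/1379

F'(y) = -3y^2 + 4y + 1.
F(3) = -2, F'(3) = -14, so y₁ = 3 - (-2)/(-14) = 20/7.
F(20/7) = -48/343, F'(20/7) = -591/49, so y₂ = (20/7) - (-48/343)/(-591/49) = 3924/1379.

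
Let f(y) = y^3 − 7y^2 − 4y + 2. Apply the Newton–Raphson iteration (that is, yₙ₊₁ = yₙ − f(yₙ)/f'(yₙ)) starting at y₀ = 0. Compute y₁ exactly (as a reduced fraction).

1/2

f'(y) = 3y^2 − 14y − 4.
f(0) = 2, f'(0) = −4, so y₁ = 0 − 2/(−4) = 1/2.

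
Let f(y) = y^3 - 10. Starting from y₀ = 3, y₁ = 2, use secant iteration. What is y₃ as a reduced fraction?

f(3) = 17, f(2) = -2. y₂ = 2 - (-2)·(2 - 3)/((-2) - 17) = 40/19.
f(2) = -2, f(40/19) = -4590/6859. y₃ = (40/19) - (-4590/6859)·((40/19) - 2)/((-4590/6859) - (-2)) = 4925/2282.

4925/2282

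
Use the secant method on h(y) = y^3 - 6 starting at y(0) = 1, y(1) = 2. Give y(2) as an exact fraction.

h(1) = -5, h(2) = 2. y(2) = 2 - 2·(2 - 1)/(2 - (-5)) = 12/7.

12/7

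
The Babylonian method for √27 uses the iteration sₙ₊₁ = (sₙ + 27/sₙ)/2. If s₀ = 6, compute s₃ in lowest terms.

56451/10864

s₁ = (6 + 27/6)/2 = 21/4.
s₂ = (21/4 + 27/(21/4))/2 = 291/56.
s₃ = (291/56 + 27/(291/56))/2 = 56451/10864.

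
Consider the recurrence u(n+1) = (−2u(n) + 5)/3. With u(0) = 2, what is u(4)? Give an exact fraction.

97/81

u(1) = (−2·2 + 5)/3 = 1/3.
u(2) = (−2·(1/3) + 5)/3 = 13/9.
u(3) = (−2·(13/9) + 5)/3 = 19/27.
u(4) = (−2·(19/27) + 5)/3 = 97/81.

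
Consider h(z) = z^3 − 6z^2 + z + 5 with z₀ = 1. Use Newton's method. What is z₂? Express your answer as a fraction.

2495/2228

h'(z) = 3z^2 − 12z + 1.
h(1) = 1, h'(1) = −8, so z₁ = 1 − 1/(−8) = 9/8.
h(9/8) = −23/512, h'(9/8) = −557/64, so z₂ = (9/8) − (−23/512)/(−557/64) = 2495/2228.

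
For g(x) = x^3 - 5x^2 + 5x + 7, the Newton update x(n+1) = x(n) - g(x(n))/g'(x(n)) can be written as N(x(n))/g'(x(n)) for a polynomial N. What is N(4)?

g'(x) = 3x^2 - 10x + 5.
N(x) = x·g'(x) - g(x) = x·(3x^2 - 10x + 5) - (x^3 - 5x^2 + 5x + 7) = 2x^3 - 5x^2 - 7.
N(4) = 41.

41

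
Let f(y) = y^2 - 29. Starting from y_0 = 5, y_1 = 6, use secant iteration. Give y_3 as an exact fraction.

f(5) = -4, f(6) = 7. y_2 = 6 - 7·(6 - 5)/(7 - (-4)) = 59/11.
f(6) = 7, f(59/11) = -28/121. y_3 = (59/11) - (-28/121)·((59/11) - 6)/((-28/121) - 7) = 673/125.

673/125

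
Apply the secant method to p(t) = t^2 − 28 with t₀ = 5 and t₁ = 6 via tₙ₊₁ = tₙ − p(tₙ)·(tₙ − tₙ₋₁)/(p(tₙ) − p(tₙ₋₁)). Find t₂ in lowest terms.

58/11

p(5) = −3, p(6) = 8. t₂ = 6 − 8·(6 − 5)/(8 − (−3)) = 58/11.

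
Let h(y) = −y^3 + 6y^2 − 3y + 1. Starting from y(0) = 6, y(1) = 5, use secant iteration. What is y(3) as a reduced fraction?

h(6) = −17, h(5) = 11. y(2) = 5 − 11·(5 − 6)/(11 − (−17)) = 151/28.
h(5) = 11, h(151/28) = 54417/21952. y(3) = (151/28) − (54417/21952)·((151/28) − 5)/((54417/21952) − 11) = 93649/17005.

93649/17005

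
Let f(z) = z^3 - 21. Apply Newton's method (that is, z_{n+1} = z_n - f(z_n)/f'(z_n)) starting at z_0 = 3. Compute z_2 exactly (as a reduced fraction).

f'(z) = 3z^2.
f(3) = 6, f'(3) = 27, so z_1 = 3 - 6/27 = 25/9.
f(25/9) = 316/729, f'(25/9) = 625/27, so z_2 = (25/9) - (316/729)/(625/27) = 46559/16875.

46559/16875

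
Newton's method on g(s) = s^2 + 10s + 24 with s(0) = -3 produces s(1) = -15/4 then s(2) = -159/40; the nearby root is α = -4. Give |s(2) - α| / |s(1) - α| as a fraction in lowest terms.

s(1) - α = -15/4 - (-4) = -15/4 + 4 = 1/4, so |s(1) - α| = 1/4.
s(2) - α = -159/40 - (-4) = -159/40 + 4 = 1/40, so |s(2) - α| = 1/40.
Ratio = (1/40) / (1/4) = 1/10.

1/10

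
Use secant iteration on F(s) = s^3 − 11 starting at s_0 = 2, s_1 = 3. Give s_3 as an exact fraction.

16025/7267

F(2) = −3, F(3) = 16. s_2 = 3 − 16·(3 − 2)/(16 − (−3)) = 41/19.
F(3) = 16, F(41/19) = −6528/6859. s_3 = (41/19) − (−6528/6859)·((41/19) − 3)/((−6528/6859) − 16) = 16025/7267.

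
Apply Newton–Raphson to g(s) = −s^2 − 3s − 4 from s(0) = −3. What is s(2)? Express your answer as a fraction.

g'(s) = −2s − 3.
g(−3) = −4, g'(−3) = 3, so s(1) = (−3) − (−4)/3 = −5/3.
g(−5/3) = −16/9, g'(−5/3) = 1/3, so s(2) = (−5/3) − (−16/9)/(1/3) = 11/3.

11/3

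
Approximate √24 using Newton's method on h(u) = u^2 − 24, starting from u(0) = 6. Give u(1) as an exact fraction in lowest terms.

5

h'(u) = 2u.
h(6) = 12, h'(6) = 12, so u(1) = 6 − 12/12 = 5.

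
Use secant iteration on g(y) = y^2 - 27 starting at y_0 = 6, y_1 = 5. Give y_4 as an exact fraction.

11073/2131

g(6) = 9, g(5) = -2. y_2 = 5 - (-2)·(5 - 6)/((-2) - 9) = 57/11.
g(5) = -2, g(57/11) = -18/121. y_3 = (57/11) - (-18/121)·((57/11) - 5)/((-18/121) - (-2)) = 291/56.
g(57/11) = -18/121, g(291/56) = 9/3136. y_4 = (291/56) - (9/3136)·((291/56) - (57/11))/((9/3136) - (-18/121)) = 11073/2131.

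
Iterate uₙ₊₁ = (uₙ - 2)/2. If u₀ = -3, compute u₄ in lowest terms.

-33/16

u₁ = ((-3) - 2)/2 = -5/2.
u₂ = ((-5/2) - 2)/2 = -9/4.
u₃ = ((-9/4) - 2)/2 = -17/8.
u₄ = ((-17/8) - 2)/2 = -33/16.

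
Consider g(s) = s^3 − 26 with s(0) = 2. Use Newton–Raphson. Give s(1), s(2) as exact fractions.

g'(s) = 3s^2.
g(2) = −18, g'(2) = 12, so s(1) = 2 − (−18)/12 = 7/2.
g(7/2) = 135/8, g'(7/2) = 147/4, so s(2) = (7/2) − (135/8)/(147/4) = 149/49.

s(1) = 7/2, s(2) = 149/49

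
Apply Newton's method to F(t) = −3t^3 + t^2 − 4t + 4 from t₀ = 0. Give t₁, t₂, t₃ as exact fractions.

t₁ = 1, t₂ = 9/11, t₃ = 8807/11165

F'(t) = −9t^2 + 2t − 4.
F(0) = 4, F'(0) = −4, so t₁ = 0 − 4/(−4) = 1.
F(1) = −2, F'(1) = −11, so t₂ = 1 − (−2)/(−11) = 9/11.
F(9/11) = −328/1331, F'(9/11) = −1015/121, so t₃ = (9/11) − (−328/1331)/(−1015/121) = 8807/11165.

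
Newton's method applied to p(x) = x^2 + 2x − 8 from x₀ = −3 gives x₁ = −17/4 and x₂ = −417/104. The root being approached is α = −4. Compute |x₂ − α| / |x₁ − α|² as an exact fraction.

x₁ − α = −17/4 − (−4) = −17/4 + 4 = −1/4, so |x₁ − α| = 1/4.
x₂ − α = −417/104 − (−4) = −417/104 + 4 = −1/104, so |x₂ − α| = 1/104.
|x₁ − α|² = 1/16.
Ratio = (1/104) / (1/16) = 2/13.

2/13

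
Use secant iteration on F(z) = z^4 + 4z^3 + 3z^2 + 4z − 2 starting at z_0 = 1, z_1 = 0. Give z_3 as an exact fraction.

432/997

F(1) = 10, F(0) = −2. z_2 = 0 − (−2)·(0 − 1)/((−2) − 10) = 1/6.
F(0) = −2, F(1/6) = −1595/1296. z_3 = (1/6) − (−1595/1296)·((1/6) − 0)/((−1595/1296) − (−2)) = 432/997.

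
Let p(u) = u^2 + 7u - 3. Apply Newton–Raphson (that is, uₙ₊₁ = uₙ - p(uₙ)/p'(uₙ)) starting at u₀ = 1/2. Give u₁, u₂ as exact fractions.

u₁ = 13/32, u₂ = 3241/8000

p'(u) = 2u + 7.
p(1/2) = 3/4, p'(1/2) = 8, so u₁ = (1/2) - (3/4)/8 = 13/32.
p(13/32) = 9/1024, p'(13/32) = 125/16, so u₂ = (13/32) - (9/1024)/(125/16) = 3241/8000.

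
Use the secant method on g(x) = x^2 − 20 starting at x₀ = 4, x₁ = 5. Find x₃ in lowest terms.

76/17

g(4) = −4, g(5) = 5. x₂ = 5 − 5·(5 − 4)/(5 − (−4)) = 40/9.
g(5) = 5, g(40/9) = −20/81. x₃ = (40/9) − (−20/81)·((40/9) − 5)/((−20/81) − 5) = 76/17.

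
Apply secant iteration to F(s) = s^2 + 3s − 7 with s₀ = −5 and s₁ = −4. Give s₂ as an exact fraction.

−9/2

F(−5) = 3, F(−4) = −3. s₂ = (−4) − (−3)·((−4) − (−5))/((−3) − 3) = −9/2.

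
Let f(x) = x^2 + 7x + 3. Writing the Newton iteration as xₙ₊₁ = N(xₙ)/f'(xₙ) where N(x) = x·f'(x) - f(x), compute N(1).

f'(x) = 2x + 7.
N(x) = x·f'(x) - f(x) = x·(2x + 7) - (x^2 + 7x + 3) = x^2 - 3.
N(1) = -2.

-2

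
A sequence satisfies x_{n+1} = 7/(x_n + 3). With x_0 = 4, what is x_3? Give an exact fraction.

28/19

x_1 = 7/(4 + 3) = 1.
x_2 = 7/(1 + 3) = 7/4.
x_3 = 7/(7/4 + 3) = 28/19.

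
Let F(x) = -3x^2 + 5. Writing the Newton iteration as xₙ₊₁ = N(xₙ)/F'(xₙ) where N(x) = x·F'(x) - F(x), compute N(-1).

F'(x) = -6x.
N(x) = x·F'(x) - F(x) = x·(-6x) - (-3x^2 + 5) = -3x^2 - 5.
N(-1) = -8.

-8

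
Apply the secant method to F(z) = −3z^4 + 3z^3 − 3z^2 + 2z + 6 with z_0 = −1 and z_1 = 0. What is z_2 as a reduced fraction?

F(−1) = −5, F(0) = 6. z_2 = 0 − 6·(0 − (−1))/(6 − (−5)) = −6/11.

−6/11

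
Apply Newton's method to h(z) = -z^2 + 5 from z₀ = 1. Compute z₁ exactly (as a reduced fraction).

3

h'(z) = -2z.
h(1) = 4, h'(1) = -2, so z₁ = 1 - 4/(-2) = 3.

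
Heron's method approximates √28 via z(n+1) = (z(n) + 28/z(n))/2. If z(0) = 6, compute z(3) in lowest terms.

z(1) = (6 + 28/6)/2 = 16/3.
z(2) = (16/3 + 28/(16/3))/2 = 127/24.
z(3) = (127/24 + 28/(127/24))/2 = 32257/6096.

32257/6096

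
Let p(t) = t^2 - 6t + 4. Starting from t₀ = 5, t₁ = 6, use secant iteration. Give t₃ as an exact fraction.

p(5) = -1, p(6) = 4. t₂ = 6 - 4·(6 - 5)/(4 - (-1)) = 26/5.
p(6) = 4, p(26/5) = -4/25. t₃ = (26/5) - (-4/25)·((26/5) - 6)/((-4/25) - 4) = 68/13.

68/13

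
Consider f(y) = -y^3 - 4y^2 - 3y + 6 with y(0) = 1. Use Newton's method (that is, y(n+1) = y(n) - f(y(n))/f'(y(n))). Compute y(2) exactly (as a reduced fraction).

f'(y) = -3y^2 - 8y - 3.
f(1) = -2, f'(1) = -14, so y(1) = 1 - (-2)/(-14) = 6/7.
f(6/7) = -48/343, f'(6/7) = -591/49, so y(2) = (6/7) - (-48/343)/(-591/49) = 1166/1379.

1166/1379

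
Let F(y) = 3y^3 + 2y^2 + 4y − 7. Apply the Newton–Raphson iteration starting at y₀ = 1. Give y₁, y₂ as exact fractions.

F'(y) = 9y^2 + 4y + 4.
F(1) = 2, F'(1) = 17, so y₁ = 1 − 2/17 = 15/17.
F(15/17) = 724/4913, F'(15/17) = 4201/289, so y₂ = (15/17) − (724/4913)/(4201/289) = 62291/71417.

y₁ = 15/17, y₂ = 62291/71417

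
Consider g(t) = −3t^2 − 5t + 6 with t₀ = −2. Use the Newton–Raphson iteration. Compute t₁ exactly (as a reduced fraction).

g'(t) = −6t − 5.
g(−2) = 4, g'(−2) = 7, so t₁ = (−2) − 4/7 = −18/7.

−18/7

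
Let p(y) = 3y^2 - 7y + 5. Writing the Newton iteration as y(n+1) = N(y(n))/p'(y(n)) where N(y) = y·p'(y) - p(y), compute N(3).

p'(y) = 6y - 7.
N(y) = y·p'(y) - p(y) = y·(6y - 7) - (3y^2 - 7y + 5) = 3y^2 - 5.
N(3) = 22.

22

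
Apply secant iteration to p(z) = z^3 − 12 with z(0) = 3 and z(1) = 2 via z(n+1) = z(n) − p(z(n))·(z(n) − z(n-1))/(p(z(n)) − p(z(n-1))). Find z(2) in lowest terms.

p(3) = 15, p(2) = −4. z(2) = 2 − (−4)·(2 − 3)/((−4) − 15) = 42/19.

42/19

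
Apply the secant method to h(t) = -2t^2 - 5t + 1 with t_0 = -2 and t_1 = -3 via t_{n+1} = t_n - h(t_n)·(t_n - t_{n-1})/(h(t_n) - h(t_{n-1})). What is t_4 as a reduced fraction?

-771/287

h(-2) = 3, h(-3) = -2. t_2 = (-3) - (-2)·((-3) - (-2))/((-2) - 3) = -13/5.
h(-3) = -2, h(-13/5) = 12/25. t_3 = (-13/5) - (12/25)·((-13/5) - (-3))/((12/25) - (-2)) = -83/31.
h(-13/5) = 12/25, h(-83/31) = 48/961. t_4 = (-83/31) - (48/961)·((-83/31) - (-13/5))/((48/961) - (12/25)) = -771/287.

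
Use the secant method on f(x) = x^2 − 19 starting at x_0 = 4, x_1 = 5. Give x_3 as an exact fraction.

61/14

f(4) = −3, f(5) = 6. x_2 = 5 − 6·(5 − 4)/(6 − (−3)) = 13/3.
f(5) = 6, f(13/3) = −2/9. x_3 = (13/3) − (−2/9)·((13/3) − 5)/((−2/9) − 6) = 61/14.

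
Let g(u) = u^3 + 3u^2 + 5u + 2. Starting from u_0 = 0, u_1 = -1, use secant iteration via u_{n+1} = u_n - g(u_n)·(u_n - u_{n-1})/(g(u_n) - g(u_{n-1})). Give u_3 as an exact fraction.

-10/19

g(0) = 2, g(-1) = -1. u_2 = (-1) - (-1)·((-1) - 0)/((-1) - 2) = -2/3.
g(-1) = -1, g(-2/3) = -8/27. u_3 = (-2/3) - (-8/27)·((-2/3) - (-1))/((-8/27) - (-1)) = -10/19.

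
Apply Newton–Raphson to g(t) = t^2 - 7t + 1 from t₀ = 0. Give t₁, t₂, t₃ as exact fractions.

g'(t) = 2t - 7.
g(0) = 1, g'(0) = -7, so t₁ = 0 - 1/(-7) = 1/7.
g(1/7) = 1/49, g'(1/7) = -47/7, so t₂ = (1/7) - (1/49)/(-47/7) = 48/329.
g(48/329) = 1/108241, g'(48/329) = -2207/329, so t₃ = (48/329) - (1/108241)/(-2207/329) = 105937/726103.

t₁ = 1/7, t₂ = 48/329, t₃ = 105937/726103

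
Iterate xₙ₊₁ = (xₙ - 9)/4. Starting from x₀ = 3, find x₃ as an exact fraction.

-93/32

x₁ = (3 - 9)/4 = -3/2.
x₂ = ((-3/2) - 9)/4 = -21/8.
x₃ = ((-21/8) - 9)/4 = -93/32.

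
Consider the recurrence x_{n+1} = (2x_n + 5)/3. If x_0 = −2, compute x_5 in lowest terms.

991/243

x_1 = (2·(−2) + 5)/3 = 1/3.
x_2 = (2·(1/3) + 5)/3 = 17/9.
x_3 = (2·(17/9) + 5)/3 = 79/27.
x_4 = (2·(79/27) + 5)/3 = 293/81.
x_5 = (2·(293/81) + 5)/3 = 991/243.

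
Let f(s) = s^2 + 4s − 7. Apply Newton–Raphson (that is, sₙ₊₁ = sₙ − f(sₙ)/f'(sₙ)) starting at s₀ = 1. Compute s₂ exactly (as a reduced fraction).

79/60

f'(s) = 2s + 4.
f(1) = −2, f'(1) = 6, so s₁ = 1 − (−2)/6 = 4/3.
f(4/3) = 1/9, f'(4/3) = 20/3, so s₂ = (4/3) − (1/9)/(20/3) = 79/60.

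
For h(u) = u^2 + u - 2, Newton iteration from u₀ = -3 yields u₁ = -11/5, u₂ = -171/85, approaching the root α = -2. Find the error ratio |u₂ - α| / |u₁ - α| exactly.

1/17

u₁ - α = -11/5 - (-2) = -11/5 + 2 = -1/5, so |u₁ - α| = 1/5.
u₂ - α = -171/85 - (-2) = -171/85 + 2 = -1/85, so |u₂ - α| = 1/85.
Ratio = (1/85) / (1/5) = 1/17.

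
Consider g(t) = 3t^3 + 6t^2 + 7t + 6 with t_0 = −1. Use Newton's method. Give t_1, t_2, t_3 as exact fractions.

t_1 = −3/2, t_2 = −51/37, t_3 = −261201/191438

g'(t) = 9t^2 + 12t + 7.
g(−1) = 2, g'(−1) = 4, so t_1 = (−1) − 2/4 = −3/2.
g(−3/2) = −9/8, g'(−3/2) = 37/4, so t_2 = (−3/2) − (−9/8)/(37/4) = −51/37.
g(−51/37) = −5346/50653, g'(−51/37) = 10348/1369, so t_3 = (−51/37) − (−5346/50653)/(10348/1369) = −261201/191438.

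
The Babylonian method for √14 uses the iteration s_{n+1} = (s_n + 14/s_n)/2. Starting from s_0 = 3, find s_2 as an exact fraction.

s_1 = (3 + 14/3)/2 = 23/6.
s_2 = (23/6 + 14/(23/6))/2 = 1033/276.

1033/276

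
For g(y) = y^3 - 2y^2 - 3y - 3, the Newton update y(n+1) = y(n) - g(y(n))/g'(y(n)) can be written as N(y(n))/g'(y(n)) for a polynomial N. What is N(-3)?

g'(y) = 3y^2 - 4y - 3.
N(y) = y·g'(y) - g(y) = y·(3y^2 - 4y - 3) - (y^3 - 2y^2 - 3y - 3) = 2y^3 - 2y^2 + 3.
N(-3) = -69.

-69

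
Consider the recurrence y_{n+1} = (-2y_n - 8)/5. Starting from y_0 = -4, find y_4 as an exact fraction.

y_1 = (-2·(-4) - 8)/5 = 0.
y_2 = (-2·0 - 8)/5 = -8/5.
y_3 = (-2·(-8/5) - 8)/5 = -24/25.
y_4 = (-2·(-24/25) - 8)/5 = -152/125.

-152/125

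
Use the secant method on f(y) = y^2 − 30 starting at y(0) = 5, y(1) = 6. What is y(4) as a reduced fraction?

2766/505

f(5) = −5, f(6) = 6. y(2) = 6 − 6·(6 − 5)/(6 − (−5)) = 60/11.
f(6) = 6, f(60/11) = −30/121. y(3) = (60/11) − (−30/121)·((60/11) − 6)/((−30/121) − 6) = 115/21.
f(60/11) = −30/121, f(115/21) = −5/441. y(4) = (115/21) − (−5/441)·((115/21) − (60/11))/((−5/441) − (−30/121)) = 2766/505.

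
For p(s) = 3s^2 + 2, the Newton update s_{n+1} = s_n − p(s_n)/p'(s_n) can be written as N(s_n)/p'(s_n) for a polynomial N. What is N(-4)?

p'(s) = 6s.
N(s) = s·p'(s) − p(s) = s·(6s) − (3s^2 + 2) = 3s^2 − 2.
N(-4) = 46.

46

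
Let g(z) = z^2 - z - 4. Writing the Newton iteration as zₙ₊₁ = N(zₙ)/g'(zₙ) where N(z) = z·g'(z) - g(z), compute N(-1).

5

g'(z) = 2z - 1.
N(z) = z·g'(z) - g(z) = z·(2z - 1) - (z^2 - z - 4) = z^2 + 4.
N(-1) = 5.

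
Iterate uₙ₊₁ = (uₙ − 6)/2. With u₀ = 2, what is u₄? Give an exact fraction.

−11/2

u₁ = (2 − 6)/2 = −2.
u₂ = ((−2) − 6)/2 = −4.
u₃ = ((−4) − 6)/2 = −5.
u₄ = ((−5) − 6)/2 = −11/2.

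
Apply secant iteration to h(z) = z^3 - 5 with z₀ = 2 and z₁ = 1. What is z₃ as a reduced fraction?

443/247

h(2) = 3, h(1) = -4. z₂ = 1 - (-4)·(1 - 2)/((-4) - 3) = 11/7.
h(1) = -4, h(11/7) = -384/343. z₃ = (11/7) - (-384/343)·((11/7) - 1)/((-384/343) - (-4)) = 443/247.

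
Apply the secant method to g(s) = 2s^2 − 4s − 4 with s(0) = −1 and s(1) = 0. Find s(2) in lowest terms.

−2/3

g(−1) = 2, g(0) = −4. s(2) = 0 − (−4)·(0 − (−1))/((−4) − 2) = −2/3.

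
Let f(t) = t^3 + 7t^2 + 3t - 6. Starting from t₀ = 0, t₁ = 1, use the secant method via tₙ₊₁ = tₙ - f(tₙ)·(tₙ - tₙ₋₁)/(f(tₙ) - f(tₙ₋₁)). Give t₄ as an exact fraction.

f(0) = -6, f(1) = 5. t₂ = 1 - 5·(1 - 0)/(5 - (-6)) = 6/11.
f(1) = 5, f(6/11) = -2820/1331. t₃ = (6/11) - (-2820/1331)·((6/11) - 1)/((-2820/1331) - 5) = 258/379.
f(6/11) = -2820/1331, f(258/379) = -21693696/54439939. t₄ = (258/379) - (-21693696/54439939)·((258/379) - (6/11))/((-21693696/54439939) - (-2820/1331)) = 52457342/73668037.

52457342/73668037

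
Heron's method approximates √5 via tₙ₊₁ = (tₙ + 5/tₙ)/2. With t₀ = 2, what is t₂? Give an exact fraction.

t₁ = (2 + 5/2)/2 = 9/4.
t₂ = (9/4 + 5/(9/4))/2 = 161/72.

161/72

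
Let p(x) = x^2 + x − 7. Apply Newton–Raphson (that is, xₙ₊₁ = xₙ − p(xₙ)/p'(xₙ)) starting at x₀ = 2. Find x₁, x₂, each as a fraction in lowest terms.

p'(x) = 2x + 1.
p(2) = −1, p'(2) = 5, so x₁ = 2 − (−1)/5 = 11/5.
p(11/5) = 1/25, p'(11/5) = 27/5, so x₂ = (11/5) − (1/25)/(27/5) = 296/135.

x₁ = 11/5, x₂ = 296/135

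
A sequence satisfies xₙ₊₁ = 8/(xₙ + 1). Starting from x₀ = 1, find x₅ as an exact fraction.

424/157

x₁ = 8/(1 + 1) = 4.
x₂ = 8/(4 + 1) = 8/5.
x₃ = 8/(8/5 + 1) = 40/13.
x₄ = 8/(40/13 + 1) = 104/53.
x₅ = 8/(104/53 + 1) = 424/157.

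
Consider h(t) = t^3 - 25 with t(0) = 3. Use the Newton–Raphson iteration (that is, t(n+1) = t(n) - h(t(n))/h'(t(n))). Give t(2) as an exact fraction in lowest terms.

1478153/505521

h'(t) = 3t^2.
h(3) = 2, h'(3) = 27, so t(1) = 3 - 2/27 = 79/27.
h(79/27) = 964/19683, h'(79/27) = 6241/243, so t(2) = (79/27) - (964/19683)/(6241/243) = 1478153/505521.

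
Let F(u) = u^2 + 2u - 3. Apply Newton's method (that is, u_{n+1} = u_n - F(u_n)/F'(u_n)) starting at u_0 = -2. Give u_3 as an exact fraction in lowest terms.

-4921/1640

F'(u) = 2u + 2.
F(-2) = -3, F'(-2) = -2, so u_1 = (-2) - (-3)/(-2) = -7/2.
F(-7/2) = 9/4, F'(-7/2) = -5, so u_2 = (-7/2) - (9/4)/(-5) = -61/20.
F(-61/20) = 81/400, F'(-61/20) = -41/10, so u_3 = (-61/20) - (81/400)/(-41/10) = -4921/1640.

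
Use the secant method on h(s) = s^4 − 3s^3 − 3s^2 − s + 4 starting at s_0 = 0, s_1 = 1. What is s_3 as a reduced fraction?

107/134

h(0) = 4, h(1) = −2. s_2 = 1 − (−2)·(1 − 0)/((−2) − 4) = 2/3.
h(1) = −2, h(2/3) = 106/81. s_3 = (2/3) − (106/81)·((2/3) − 1)/((106/81) − (−2)) = 107/134.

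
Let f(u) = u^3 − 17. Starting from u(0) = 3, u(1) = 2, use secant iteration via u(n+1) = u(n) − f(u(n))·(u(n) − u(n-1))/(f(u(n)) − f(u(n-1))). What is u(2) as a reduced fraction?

47/19

f(3) = 10, f(2) = −9. u(2) = 2 − (−9)·(2 − 3)/((−9) − 10) = 47/19.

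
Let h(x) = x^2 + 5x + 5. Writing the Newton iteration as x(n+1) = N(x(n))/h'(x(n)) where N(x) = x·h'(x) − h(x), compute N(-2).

−1

h'(x) = 2x + 5.
N(x) = x·h'(x) − h(x) = x·(2x + 5) − (x^2 + 5x + 5) = x^2 − 5.
N(-2) = −1.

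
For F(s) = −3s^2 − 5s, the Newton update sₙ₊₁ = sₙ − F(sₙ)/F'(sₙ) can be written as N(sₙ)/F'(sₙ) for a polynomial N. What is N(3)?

F'(s) = −6s − 5.
N(s) = s·F'(s) − F(s) = s·(−6s − 5) − (−3s^2 − 5s) = −3s^2.
N(3) = −27.

−27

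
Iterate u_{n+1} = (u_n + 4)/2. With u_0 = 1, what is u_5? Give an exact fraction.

125/32

u_1 = (1 + 4)/2 = 5/2.
u_2 = ((5/2) + 4)/2 = 13/4.
u_3 = ((13/4) + 4)/2 = 29/8.
u_4 = ((29/8) + 4)/2 = 61/16.
u_5 = ((61/16) + 4)/2 = 125/32.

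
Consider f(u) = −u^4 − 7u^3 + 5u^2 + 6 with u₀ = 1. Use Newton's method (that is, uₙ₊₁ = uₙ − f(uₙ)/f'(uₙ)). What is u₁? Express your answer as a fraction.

f'(u) = −4u^3 − 21u^2 + 10u.
f(1) = 3, f'(1) = −15, so u₁ = 1 − 3/(−15) = 6/5.

6/5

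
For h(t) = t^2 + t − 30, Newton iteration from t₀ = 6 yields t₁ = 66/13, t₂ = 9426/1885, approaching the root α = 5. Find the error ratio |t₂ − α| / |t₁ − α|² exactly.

t₁ − α = 66/13 − 5 = 1/13, so |t₁ − α| = 1/13.
t₂ − α = 9426/1885 − 5 = 1/1885, so |t₂ − α| = 1/1885.
|t₁ − α|² = 1/169.
Ratio = (1/1885) / (1/169) = 13/145.

13/145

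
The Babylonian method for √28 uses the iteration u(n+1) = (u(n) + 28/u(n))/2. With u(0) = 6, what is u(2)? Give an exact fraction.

u(1) = (6 + 28/6)/2 = 16/3.
u(2) = (16/3 + 28/(16/3))/2 = 127/24.

127/24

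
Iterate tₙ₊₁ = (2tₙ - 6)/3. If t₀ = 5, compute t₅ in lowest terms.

-1106/243

t₁ = (2·5 - 6)/3 = 4/3.
t₂ = (2·(4/3) - 6)/3 = -10/9.
t₃ = (2·(-10/9) - 6)/3 = -74/27.
t₄ = (2·(-74/27) - 6)/3 = -310/81.
t₅ = (2·(-310/81) - 6)/3 = -1106/243.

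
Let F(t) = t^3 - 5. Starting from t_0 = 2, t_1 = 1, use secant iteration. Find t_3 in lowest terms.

F(2) = 3, F(1) = -4. t_2 = 1 - (-4)·(1 - 2)/((-4) - 3) = 11/7.
F(1) = -4, F(11/7) = -384/343. t_3 = (11/7) - (-384/343)·((11/7) - 1)/((-384/343) - (-4)) = 443/247.

443/247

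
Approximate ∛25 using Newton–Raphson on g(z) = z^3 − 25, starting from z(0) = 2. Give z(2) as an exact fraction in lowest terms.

90521/30258

g'(z) = 3z^2.
g(2) = −17, g'(2) = 12, so z(1) = 2 − (−17)/12 = 41/12.
g(41/12) = 25721/1728, g'(41/12) = 1681/48, so z(2) = (41/12) − (25721/1728)/(1681/48) = 90521/30258.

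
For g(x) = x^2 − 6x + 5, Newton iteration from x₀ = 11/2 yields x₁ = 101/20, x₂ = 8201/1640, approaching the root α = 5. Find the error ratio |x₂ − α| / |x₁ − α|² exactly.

x₁ − α = 101/20 − 5 = 1/20, so |x₁ − α| = 1/20.
x₂ − α = 8201/1640 − 5 = 1/1640, so |x₂ − α| = 1/1640.
|x₁ − α|² = 1/400.
Ratio = (1/1640) / (1/400) = 10/41.

10/41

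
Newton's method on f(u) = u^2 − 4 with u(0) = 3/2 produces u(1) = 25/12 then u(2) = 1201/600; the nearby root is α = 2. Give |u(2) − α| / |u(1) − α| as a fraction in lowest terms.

u(1) − α = 25/12 − 2 = 1/12, so |u(1) − α| = 1/12.
u(2) − α = 1201/600 − 2 = 1/600, so |u(2) − α| = 1/600.
Ratio = (1/600) / (1/12) = 1/50.

1/50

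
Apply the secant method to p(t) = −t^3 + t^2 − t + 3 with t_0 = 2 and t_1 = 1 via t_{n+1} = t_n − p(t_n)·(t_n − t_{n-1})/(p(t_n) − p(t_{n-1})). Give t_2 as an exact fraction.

p(2) = −3, p(1) = 2. t_2 = 1 − 2·(1 − 2)/(2 − (−3)) = 7/5.

7/5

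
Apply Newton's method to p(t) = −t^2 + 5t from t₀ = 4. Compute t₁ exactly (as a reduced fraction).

16/3

p'(t) = −2t + 5.
p(4) = 4, p'(4) = −3, so t₁ = 4 − 4/(−3) = 16/3.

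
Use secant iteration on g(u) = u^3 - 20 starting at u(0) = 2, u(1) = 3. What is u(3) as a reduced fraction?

23270/8599

g(2) = -12, g(3) = 7. u(2) = 3 - 7·(3 - 2)/(7 - (-12)) = 50/19.
g(3) = 7, g(50/19) = -12180/6859. u(3) = (50/19) - (-12180/6859)·((50/19) - 3)/((-12180/6859) - 7) = 23270/8599.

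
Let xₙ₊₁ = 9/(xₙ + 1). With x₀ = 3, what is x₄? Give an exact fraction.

x₁ = 9/(3 + 1) = 9/4.
x₂ = 9/(9/4 + 1) = 36/13.
x₃ = 9/(36/13 + 1) = 117/49.
x₄ = 9/(117/49 + 1) = 441/166.

441/166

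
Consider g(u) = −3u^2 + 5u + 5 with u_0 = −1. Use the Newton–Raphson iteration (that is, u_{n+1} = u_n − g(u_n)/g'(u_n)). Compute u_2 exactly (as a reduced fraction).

g'(u) = −6u + 5.
g(−1) = −3, g'(−1) = 11, so u_1 = (−1) − (−3)/11 = −8/11.
g(−8/11) = −27/121, g'(−8/11) = 103/11, so u_2 = (−8/11) − (−27/121)/(103/11) = −797/1133.

−797/1133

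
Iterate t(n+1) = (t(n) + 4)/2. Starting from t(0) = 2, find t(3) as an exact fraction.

t(1) = (2 + 4)/2 = 3.
t(2) = (3 + 4)/2 = 7/2.
t(3) = ((7/2) + 4)/2 = 15/4.

15/4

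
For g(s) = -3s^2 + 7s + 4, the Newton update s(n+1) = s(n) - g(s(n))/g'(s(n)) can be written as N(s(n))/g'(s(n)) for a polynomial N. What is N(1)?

g'(s) = -6s + 7.
N(s) = s·g'(s) - g(s) = s·(-6s + 7) - (-3s^2 + 7s + 4) = -3s^2 - 4.
N(1) = -7.

-7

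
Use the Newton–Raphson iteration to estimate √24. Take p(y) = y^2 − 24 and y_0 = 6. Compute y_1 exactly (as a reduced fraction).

p'(y) = 2y.
p(6) = 12, p'(6) = 12, so y_1 = 6 − 12/12 = 5.

5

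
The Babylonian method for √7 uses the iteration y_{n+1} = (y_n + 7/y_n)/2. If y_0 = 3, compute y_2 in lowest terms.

y_1 = (3 + 7/3)/2 = 8/3.
y_2 = (8/3 + 7/(8/3))/2 = 127/48.

127/48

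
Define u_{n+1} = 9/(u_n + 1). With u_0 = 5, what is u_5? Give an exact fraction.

612/275

u_1 = 9/(5 + 1) = 3/2.
u_2 = 9/(3/2 + 1) = 18/5.
u_3 = 9/(18/5 + 1) = 45/23.
u_4 = 9/(45/23 + 1) = 207/68.
u_5 = 9/(207/68 + 1) = 612/275.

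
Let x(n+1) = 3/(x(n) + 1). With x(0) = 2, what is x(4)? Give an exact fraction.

x(1) = 3/(2 + 1) = 1.
x(2) = 3/(1 + 1) = 3/2.
x(3) = 3/(3/2 + 1) = 6/5.
x(4) = 3/(6/5 + 1) = 15/11.

15/11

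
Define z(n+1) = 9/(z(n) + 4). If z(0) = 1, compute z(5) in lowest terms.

8145/5069

z(1) = 9/(1 + 4) = 9/5.
z(2) = 9/(9/5 + 4) = 45/29.
z(3) = 9/(45/29 + 4) = 261/161.
z(4) = 9/(261/161 + 4) = 1449/905.
z(5) = 9/(1449/905 + 4) = 8145/5069.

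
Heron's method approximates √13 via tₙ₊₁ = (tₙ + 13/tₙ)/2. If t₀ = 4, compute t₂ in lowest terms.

1673/464

t₁ = (4 + 13/4)/2 = 29/8.
t₂ = (29/8 + 13/(29/8))/2 = 1673/464.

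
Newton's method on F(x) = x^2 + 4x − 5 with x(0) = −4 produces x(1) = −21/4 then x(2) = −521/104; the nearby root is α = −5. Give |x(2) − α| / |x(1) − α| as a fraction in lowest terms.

x(1) − α = −21/4 − (−5) = −21/4 + 5 = −1/4, so |x(1) − α| = 1/4.
x(2) − α = −521/104 − (−5) = −521/104 + 5 = −1/104, so |x(2) − α| = 1/104.
Ratio = (1/104) / (1/4) = 1/26.

1/26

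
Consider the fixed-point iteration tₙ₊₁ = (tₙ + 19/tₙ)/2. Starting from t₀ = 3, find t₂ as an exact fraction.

t₁ = (3 + 19/3)/2 = 14/3.
t₂ = (14/3 + 19/(14/3))/2 = 367/84.

367/84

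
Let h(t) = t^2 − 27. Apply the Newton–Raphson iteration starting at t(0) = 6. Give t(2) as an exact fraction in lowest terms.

h'(t) = 2t.
h(6) = 9, h'(6) = 12, so t(1) = 6 − 9/12 = 21/4.
h(21/4) = 9/16, h'(21/4) = 21/2, so t(2) = (21/4) − (9/16)/(21/2) = 291/56.

291/56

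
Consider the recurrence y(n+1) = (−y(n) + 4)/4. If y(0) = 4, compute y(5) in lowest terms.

51/64

y(1) = (−4 + 4)/4 = 0.
y(2) = (−0 + 4)/4 = 1.
y(3) = (−1 + 4)/4 = 3/4.
y(4) = (−(3/4) + 4)/4 = 13/16.
y(5) = (−(13/16) + 4)/4 = 51/64.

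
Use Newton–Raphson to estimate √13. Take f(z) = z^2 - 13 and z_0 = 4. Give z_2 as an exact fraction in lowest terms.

f'(z) = 2z.
f(4) = 3, f'(4) = 8, so z_1 = 4 - 3/8 = 29/8.
f(29/8) = 9/64, f'(29/8) = 29/4, so z_2 = (29/8) - (9/64)/(29/4) = 1673/464.

1673/464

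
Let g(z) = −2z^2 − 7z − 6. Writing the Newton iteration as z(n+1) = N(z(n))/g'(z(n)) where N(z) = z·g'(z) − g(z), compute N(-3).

−12

g'(z) = −4z − 7.
N(z) = z·g'(z) − g(z) = z·(−4z − 7) − (−2z^2 − 7z − 6) = −2z^2 + 6.
N(-3) = −12.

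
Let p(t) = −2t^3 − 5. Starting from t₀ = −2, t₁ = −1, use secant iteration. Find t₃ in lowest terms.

p(−2) = 11, p(−1) = −3. t₂ = (−1) − (−3)·((−1) − (−2))/((−3) − 11) = −17/14.
p(−1) = −3, p(−17/14) = −1947/1372. t₃ = (−17/14) − (−1947/1372)·((−17/14) − (−1))/((−1947/1372) − (−3)) = −339/241.

−339/241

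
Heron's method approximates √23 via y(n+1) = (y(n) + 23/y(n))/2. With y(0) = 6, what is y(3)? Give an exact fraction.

y(1) = (6 + 23/6)/2 = 59/12.
y(2) = (59/12 + 23/(59/12))/2 = 6793/1416.
y(3) = (6793/1416 + 23/(6793/1416))/2 = 92261137/19237776.

92261137/19237776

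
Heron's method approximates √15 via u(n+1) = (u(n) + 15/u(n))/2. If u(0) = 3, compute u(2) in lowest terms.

u(1) = (3 + 15/3)/2 = 4.
u(2) = (4 + 15/4)/2 = 31/8.

31/8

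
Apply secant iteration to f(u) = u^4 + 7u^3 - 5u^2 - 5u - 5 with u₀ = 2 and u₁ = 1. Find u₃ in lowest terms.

f(2) = 37, f(1) = -7. u₂ = 1 - (-7)·(1 - 2)/((-7) - 37) = 51/44.
f(1) = -7, f(51/44) = -18018371/3748096. u₃ = (51/44) - (-18018371/3748096)·((51/44) - 1)/((-18018371/3748096) - (-7)) = 1770331/1174043.

1770331/1174043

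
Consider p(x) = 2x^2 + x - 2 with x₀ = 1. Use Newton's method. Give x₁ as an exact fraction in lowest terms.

4/5

p'(x) = 4x + 1.
p(1) = 1, p'(1) = 5, so x₁ = 1 - 1/5 = 4/5.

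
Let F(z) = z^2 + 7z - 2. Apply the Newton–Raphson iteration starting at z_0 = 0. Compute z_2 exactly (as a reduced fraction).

F'(z) = 2z + 7.
F(0) = -2, F'(0) = 7, so z_1 = 0 - (-2)/7 = 2/7.
F(2/7) = 4/49, F'(2/7) = 53/7, so z_2 = (2/7) - (4/49)/(53/7) = 102/371.

102/371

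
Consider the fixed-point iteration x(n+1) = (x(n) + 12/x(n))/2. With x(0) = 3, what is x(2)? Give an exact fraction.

x(1) = (3 + 12/3)/2 = 7/2.
x(2) = (7/2 + 12/(7/2))/2 = 97/28.

97/28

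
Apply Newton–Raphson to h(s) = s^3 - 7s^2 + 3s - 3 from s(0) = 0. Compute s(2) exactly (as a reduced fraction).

1/4

h'(s) = 3s^2 - 14s + 3.
h(0) = -3, h'(0) = 3, so s(1) = 0 - (-3)/3 = 1.
h(1) = -6, h'(1) = -8, so s(2) = 1 - (-6)/(-8) = 1/4.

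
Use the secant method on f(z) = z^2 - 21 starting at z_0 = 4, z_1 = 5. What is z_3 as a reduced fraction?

f(4) = -5, f(5) = 4. z_2 = 5 - 4·(5 - 4)/(4 - (-5)) = 41/9.
f(5) = 4, f(41/9) = -20/81. z_3 = (41/9) - (-20/81)·((41/9) - 5)/((-20/81) - 4) = 197/43.

197/43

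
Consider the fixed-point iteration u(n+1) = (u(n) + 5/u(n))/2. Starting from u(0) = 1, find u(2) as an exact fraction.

7/3

u(1) = (1 + 5/1)/2 = 3.
u(2) = (3 + 5/3)/2 = 7/3.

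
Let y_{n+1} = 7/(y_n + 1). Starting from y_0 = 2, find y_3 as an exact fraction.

70/31

y_1 = 7/(2 + 1) = 7/3.
y_2 = 7/(7/3 + 1) = 21/10.
y_3 = 7/(21/10 + 1) = 70/31.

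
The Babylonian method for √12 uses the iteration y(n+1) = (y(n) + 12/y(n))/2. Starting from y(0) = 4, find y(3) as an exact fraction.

18817/5432

y(1) = (4 + 12/4)/2 = 7/2.
y(2) = (7/2 + 12/(7/2))/2 = 97/28.
y(3) = (97/28 + 12/(97/28))/2 = 18817/5432.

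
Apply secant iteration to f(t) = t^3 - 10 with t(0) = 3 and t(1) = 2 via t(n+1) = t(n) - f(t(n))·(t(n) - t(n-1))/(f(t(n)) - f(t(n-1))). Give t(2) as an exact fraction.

40/19

f(3) = 17, f(2) = -2. t(2) = 2 - (-2)·(2 - 3)/((-2) - 17) = 40/19.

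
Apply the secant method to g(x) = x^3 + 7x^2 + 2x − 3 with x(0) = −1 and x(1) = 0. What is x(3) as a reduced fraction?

g(−1) = 1, g(0) = −3. x(2) = 0 − (−3)·(0 − (−1))/((−3) − 1) = −3/4.
g(0) = −3, g(−3/4) = −63/64. x(3) = (−3/4) − (−63/64)·((−3/4) − 0)/((−63/64) − (−3)) = −48/43.

−48/43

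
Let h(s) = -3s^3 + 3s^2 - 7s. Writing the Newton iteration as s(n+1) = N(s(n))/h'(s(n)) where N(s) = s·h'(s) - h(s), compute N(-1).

9

h'(s) = -9s^2 + 6s - 7.
N(s) = s·h'(s) - h(s) = s·(-9s^2 + 6s - 7) - (-3s^3 + 3s^2 - 7s) = -6s^3 + 3s^2.
N(-1) = 9.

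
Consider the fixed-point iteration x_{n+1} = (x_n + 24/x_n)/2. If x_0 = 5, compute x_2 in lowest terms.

4801/980

x_1 = (5 + 24/5)/2 = 49/10.
x_2 = (49/10 + 24/(49/10))/2 = 4801/980.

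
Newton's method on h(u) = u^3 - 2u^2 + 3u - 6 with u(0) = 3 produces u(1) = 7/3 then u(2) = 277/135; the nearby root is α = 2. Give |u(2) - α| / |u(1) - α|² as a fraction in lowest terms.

u(1) - α = 7/3 - 2 = 1/3, so |u(1) - α| = 1/3.
u(2) - α = 277/135 - 2 = 7/135, so |u(2) - α| = 7/135.
|u(1) - α|² = 1/9.
Ratio = (7/135) / (1/9) = 7/15.

7/15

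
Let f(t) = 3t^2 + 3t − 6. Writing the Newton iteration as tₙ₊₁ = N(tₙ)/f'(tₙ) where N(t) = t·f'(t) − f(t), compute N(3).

f'(t) = 6t + 3.
N(t) = t·f'(t) − f(t) = t·(6t + 3) − (3t^2 + 3t − 6) = 3t^2 + 6.
N(3) = 33.

33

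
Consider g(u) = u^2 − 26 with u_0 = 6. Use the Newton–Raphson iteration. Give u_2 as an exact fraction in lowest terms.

1897/372

g'(u) = 2u.
g(6) = 10, g'(6) = 12, so u_1 = 6 − 10/12 = 31/6.
g(31/6) = 25/36, g'(31/6) = 31/3, so u_2 = (31/6) − (25/36)/(31/3) = 1897/372.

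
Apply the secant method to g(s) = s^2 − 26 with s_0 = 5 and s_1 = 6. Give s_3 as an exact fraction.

311/61

g(5) = −1, g(6) = 10. s_2 = 6 − 10·(6 − 5)/(10 − (−1)) = 56/11.
g(6) = 10, g(56/11) = −10/121. s_3 = (56/11) − (−10/121)·((56/11) − 6)/((−10/121) − 10) = 311/61.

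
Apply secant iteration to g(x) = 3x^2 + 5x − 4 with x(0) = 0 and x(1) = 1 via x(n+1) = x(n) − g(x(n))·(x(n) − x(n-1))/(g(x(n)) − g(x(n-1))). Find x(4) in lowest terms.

g(0) = −4, g(1) = 4. x(2) = 1 − 4·(1 − 0)/(4 − (−4)) = 1/2.
g(1) = 4, g(1/2) = −3/4. x(3) = (1/2) − (−3/4)·((1/2) − 1)/((−3/4) − 4) = 11/19.
g(1/2) = −3/4, g(11/19) = −36/361. x(4) = (11/19) − (−36/361)·((11/19) − (1/2))/((−36/361) − (−3/4)) = 185/313.

185/313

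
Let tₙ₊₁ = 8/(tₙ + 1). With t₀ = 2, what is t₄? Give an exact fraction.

280/123

t₁ = 8/(2 + 1) = 8/3.
t₂ = 8/(8/3 + 1) = 24/11.
t₃ = 8/(24/11 + 1) = 88/35.
t₄ = 8/(88/35 + 1) = 280/123.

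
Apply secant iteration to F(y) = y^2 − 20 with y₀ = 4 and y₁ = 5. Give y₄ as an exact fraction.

F(4) = −4, F(5) = 5. y₂ = 5 − 5·(5 − 4)/(5 − (−4)) = 40/9.
F(5) = 5, F(40/9) = −20/81. y₃ = (40/9) − (−20/81)·((40/9) − 5)/((−20/81) − 5) = 76/17.
F(40/9) = −20/81, F(76/17) = −4/289. y₄ = (76/17) − (−4/289)·((76/17) − (40/9))/((−4/289) − (−20/81)) = 1525/341.

1525/341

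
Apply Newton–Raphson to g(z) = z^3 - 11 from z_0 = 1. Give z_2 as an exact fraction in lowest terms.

g'(z) = 3z^2.
g(1) = -10, g'(1) = 3, so z_1 = 1 - (-10)/3 = 13/3.
g(13/3) = 1900/27, g'(13/3) = 169/3, so z_2 = (13/3) - (1900/27)/(169/3) = 4691/1521.

4691/1521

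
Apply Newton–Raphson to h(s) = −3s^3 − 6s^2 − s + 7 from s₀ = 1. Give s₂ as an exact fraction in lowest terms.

81671/96239

h'(s) = −9s^2 − 12s − 1.
h(1) = −3, h'(1) = −22, so s₁ = 1 − (−3)/(−22) = 19/22.
h(19/22) = −2889/10648, h'(19/22) = −8749/484, so s₂ = (19/22) − (−2889/10648)/(−8749/484) = 81671/96239.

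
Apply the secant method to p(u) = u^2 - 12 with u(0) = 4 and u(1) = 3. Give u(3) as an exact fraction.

52/15

p(4) = 4, p(3) = -3. u(2) = 3 - (-3)·(3 - 4)/((-3) - 4) = 24/7.
p(3) = -3, p(24/7) = -12/49. u(3) = (24/7) - (-12/49)·((24/7) - 3)/((-12/49) - (-3)) = 52/15.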